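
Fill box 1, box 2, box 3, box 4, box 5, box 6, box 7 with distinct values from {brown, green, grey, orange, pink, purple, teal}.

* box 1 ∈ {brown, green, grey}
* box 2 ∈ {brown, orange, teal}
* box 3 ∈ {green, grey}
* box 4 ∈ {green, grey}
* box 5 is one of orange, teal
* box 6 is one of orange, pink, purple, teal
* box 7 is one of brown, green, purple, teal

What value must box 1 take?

brown

The 7 variables draw from only 7 values {brown, green, grey, orange, pink, purple, teal}, so each is used; only box 6 can be pink, hence box 6 = pink.
The 6 still-open variables together cover exactly {brown, green, grey, orange, purple, teal} — 6 values for 6 variables — and purple appears only in box 7's list, so box 7 = purple.
box 3 and box 4 between them cover only {green, grey} — a naked pair. Remove those values from box 1.
So box 1 = brown.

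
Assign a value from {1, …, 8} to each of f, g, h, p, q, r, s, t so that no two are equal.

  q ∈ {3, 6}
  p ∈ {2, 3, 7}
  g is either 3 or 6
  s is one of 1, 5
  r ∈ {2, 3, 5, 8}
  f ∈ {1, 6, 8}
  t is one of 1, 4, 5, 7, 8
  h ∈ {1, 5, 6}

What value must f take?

The 8 variables together cover exactly {1, 2, 3, 4, 5, 6, 7, 8} — 8 values for 8 variables — and 4 appears only in t's list, so t = 4.
The 7 still-open variables together cover exactly {1, 2, 3, 5, 6, 7, 8} — 7 values for 7 variables — and 7 appears only in p's list, so p = 7.
Among the 6 still-open variables, 2 fits only r (and all 6 values in {1, 2, 3, 5, 6, 8} must be used), so r = 2.
The 5 still-open variables together cover exactly {1, 3, 5, 6, 8} — 5 values for 5 variables — and 8 appears only in f's list, so f = 8.

8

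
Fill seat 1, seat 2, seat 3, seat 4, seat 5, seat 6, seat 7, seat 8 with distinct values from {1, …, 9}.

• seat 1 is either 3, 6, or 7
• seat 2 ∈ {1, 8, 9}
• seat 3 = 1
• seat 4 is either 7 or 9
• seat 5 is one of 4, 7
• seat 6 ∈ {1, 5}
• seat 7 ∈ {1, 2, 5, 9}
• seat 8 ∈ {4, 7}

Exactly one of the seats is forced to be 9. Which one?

seat 3's domain is down to {1}, so seat 3 = 1. Strike 1 from seat 2, seat 6, seat 7.
That leaves seat 6 = 5. Eliminate 5 elsewhere: seat 7.
The 2 variables seat 5 and seat 8 are confined to {4, 7}, which locks those values in; drop them from seat 1, seat 4.
So 9 goes to seat 4.

seat 4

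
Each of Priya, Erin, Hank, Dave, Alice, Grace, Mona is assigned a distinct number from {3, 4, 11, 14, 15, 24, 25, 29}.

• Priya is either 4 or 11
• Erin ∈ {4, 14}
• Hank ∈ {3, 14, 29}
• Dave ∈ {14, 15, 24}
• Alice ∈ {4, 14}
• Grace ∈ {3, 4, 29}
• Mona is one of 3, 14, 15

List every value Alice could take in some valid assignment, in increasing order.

The 7 variables together cover exactly {3, 4, 11, 14, 15, 24, 29} — 7 values for 7 variables — and 11 appears only in Priya's list, so Priya = 11.
The 6 still-open variables together cover exactly {3, 4, 14, 15, 24, 29} — 6 values for 6 variables — and 24 appears only in Dave's list, so Dave = 24.
The 5 still-open variables together cover exactly {3, 4, 14, 15, 29} — 5 values for 5 variables — and 15 appears only in Mona's list, so Mona = 15.
The 2 variables Erin and Alice are confined to {4, 14}, which locks those values in; drop them from Hank, Grace.
No further eliminations apply; Alice can still be any of 4, 14.

4, 14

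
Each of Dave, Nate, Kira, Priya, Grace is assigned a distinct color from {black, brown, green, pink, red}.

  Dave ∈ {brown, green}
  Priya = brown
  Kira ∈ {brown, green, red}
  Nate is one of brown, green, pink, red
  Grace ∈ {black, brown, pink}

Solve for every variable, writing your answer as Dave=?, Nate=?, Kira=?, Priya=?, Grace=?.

Priya has just one choice, so Priya = brown. So Dave, Nate, Kira, Grace can't be brown.
Dave must be green (only option left). Strike green from Nate, Kira.
Kira's domain is down to {red}, so Kira = red. Eliminate red elsewhere: Nate.
Nate's domain is down to {pink}, so Nate = pink. Eliminate pink elsewhere: Grace.
Grace has just one choice, so Grace = black.

Dave=green, Nate=pink, Kira=red, Priya=brown, Grace=black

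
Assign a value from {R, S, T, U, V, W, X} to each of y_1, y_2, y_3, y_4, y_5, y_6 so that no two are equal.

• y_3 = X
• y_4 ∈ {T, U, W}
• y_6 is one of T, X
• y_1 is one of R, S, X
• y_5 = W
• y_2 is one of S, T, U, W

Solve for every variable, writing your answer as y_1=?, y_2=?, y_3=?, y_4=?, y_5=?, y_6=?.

y_1=R, y_2=S, y_3=X, y_4=U, y_5=W, y_6=T

y_3 must be X (only option left). Eliminate X elsewhere: y_1, y_6.
y_5's domain is down to {W}, so y_5 = W. Remove W from y_2, y_4.
y_6 has just one choice, so y_6 = T. Eliminate T elsewhere: y_2, y_4.
y_4 has just one choice, so y_4 = U. Eliminate U elsewhere: y_2.
That leaves y_2 = S. Eliminate S elsewhere: y_1.
y_1's domain is down to {R}, so y_1 = R.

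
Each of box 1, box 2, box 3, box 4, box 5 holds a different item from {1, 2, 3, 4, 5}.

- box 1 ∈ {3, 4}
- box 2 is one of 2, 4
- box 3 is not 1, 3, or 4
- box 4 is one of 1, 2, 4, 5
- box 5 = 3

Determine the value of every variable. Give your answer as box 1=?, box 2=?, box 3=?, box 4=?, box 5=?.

box 5's domain is down to {3}, so box 5 = 3. Strike 3 from box 1.
That leaves box 1 = 4. Eliminate 4 elsewhere: box 2, box 4.
box 2 has just one choice, so box 2 = 2. Remove 2 from box 3, box 4.
box 3 must be 5 (only option left). So box 4 can't be 5.
box 4 has just one choice, so box 4 = 1.

box 1=4, box 2=2, box 3=5, box 4=1, box 5=3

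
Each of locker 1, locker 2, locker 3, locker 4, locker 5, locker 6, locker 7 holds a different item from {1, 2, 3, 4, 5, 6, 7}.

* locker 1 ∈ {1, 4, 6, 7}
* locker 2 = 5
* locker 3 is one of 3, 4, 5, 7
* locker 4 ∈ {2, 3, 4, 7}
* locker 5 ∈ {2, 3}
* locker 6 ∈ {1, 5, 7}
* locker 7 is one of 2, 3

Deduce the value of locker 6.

1

locker 2 has just one choice, so locker 2 = 5. Remove 5 from locker 3, locker 6.
Among the 6 still-open variables, 6 fits only locker 1 (and all 6 values in {1, 2, 3, 4, 6, 7} must be used), so locker 1 = 6.
Among the 5 still-open variables, 1 fits only locker 6 (and all 5 values in {1, 2, 3, 4, 7} must be used), so locker 6 = 1.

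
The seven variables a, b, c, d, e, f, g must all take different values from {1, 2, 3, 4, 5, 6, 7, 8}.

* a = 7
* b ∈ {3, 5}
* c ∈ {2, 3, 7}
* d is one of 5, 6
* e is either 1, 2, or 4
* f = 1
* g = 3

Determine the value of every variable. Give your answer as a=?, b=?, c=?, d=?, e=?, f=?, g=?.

a=7, b=5, c=2, d=6, e=4, f=1, g=3

a must be 7 (only option left). Remove 7 from c.
f has just one choice, so f = 1. Remove 1 from e.
That leaves g = 3. So b, c can't be 3.
b has just one choice, so b = 5. Remove 5 from d.
That leaves c = 2. Eliminate 2 elsewhere: e.
d's domain is down to {6}, so d = 6.
e has just one choice, so e = 4.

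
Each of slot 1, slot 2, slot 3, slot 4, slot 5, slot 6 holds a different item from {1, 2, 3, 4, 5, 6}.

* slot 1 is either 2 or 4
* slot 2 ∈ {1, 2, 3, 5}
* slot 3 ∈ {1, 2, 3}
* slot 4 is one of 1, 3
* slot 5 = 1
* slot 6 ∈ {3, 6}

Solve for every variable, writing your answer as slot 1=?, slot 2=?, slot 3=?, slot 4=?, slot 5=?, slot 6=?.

slot 5's domain is down to {1}, so slot 5 = 1. Eliminate 1 elsewhere: slot 2, slot 3, slot 4.
slot 4's domain is down to {3}, so slot 4 = 3. Eliminate 3 elsewhere: slot 2, slot 3, slot 6.
That leaves slot 6 = 6.
slot 3 must be 2 (only option left). So slot 1, slot 2 can't be 2.
slot 1's domain is down to {4}, so slot 1 = 4.
That leaves slot 2 = 5.

slot 1=4, slot 2=5, slot 3=2, slot 4=3, slot 5=1, slot 6=6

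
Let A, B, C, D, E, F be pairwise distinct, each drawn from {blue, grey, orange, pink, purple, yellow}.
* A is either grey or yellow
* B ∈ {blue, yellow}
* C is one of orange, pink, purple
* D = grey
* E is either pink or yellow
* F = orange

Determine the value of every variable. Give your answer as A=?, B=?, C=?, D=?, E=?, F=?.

D's domain is down to {grey}, so D = grey. Eliminate grey elsewhere: A.
F's domain is down to {orange}, so F = orange. Eliminate orange elsewhere: C.
A must be yellow (only option left). Remove yellow from B, E.
B's domain is down to {blue}, so B = blue.
E has just one choice, so E = pink. Eliminate pink elsewhere: C.
C's domain is down to {purple}, so C = purple.

A=yellow, B=blue, C=purple, D=grey, E=pink, F=orange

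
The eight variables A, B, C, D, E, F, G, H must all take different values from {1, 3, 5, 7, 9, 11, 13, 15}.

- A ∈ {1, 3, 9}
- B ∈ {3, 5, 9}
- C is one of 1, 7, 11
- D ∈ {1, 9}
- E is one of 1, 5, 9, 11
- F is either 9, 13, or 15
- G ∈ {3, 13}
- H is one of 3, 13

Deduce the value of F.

15

The 8 variables together cover exactly {1, 3, 5, 7, 9, 11, 13, 15} — 8 values for 8 variables — and 7 appears only in C's list, so C = 7.
The 7 still-open variables draw from only 7 values {1, 3, 5, 9, 11, 13, 15}, so each is used; only E can be 11, hence E = 11.
The 6 still-open variables together cover exactly {1, 3, 5, 9, 13, 15} — 6 values for 6 variables — and 5 appears only in B's list, so B = 5.
Among the 5 still-open variables, 15 fits only F (and all 5 values in {1, 3, 9, 13, 15} must be used), so F = 15.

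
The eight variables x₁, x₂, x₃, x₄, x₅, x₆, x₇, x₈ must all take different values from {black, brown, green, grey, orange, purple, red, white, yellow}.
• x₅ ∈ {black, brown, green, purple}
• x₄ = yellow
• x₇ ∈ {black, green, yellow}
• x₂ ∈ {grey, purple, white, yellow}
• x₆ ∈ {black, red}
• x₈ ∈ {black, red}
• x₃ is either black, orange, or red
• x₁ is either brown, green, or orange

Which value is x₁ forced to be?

x₄ must be yellow (only option left). Strike yellow from x₂, x₇.
x₆ and x₈ between them cover only {black, red} — a naked pair. Remove those values from x₃, x₅, x₇.
x₃ has just one choice, so x₃ = orange. Eliminate orange elsewhere: x₁.
x₇ has just one choice, so x₇ = green. Strike green from x₁, x₅.
So x₁ = brown.

brown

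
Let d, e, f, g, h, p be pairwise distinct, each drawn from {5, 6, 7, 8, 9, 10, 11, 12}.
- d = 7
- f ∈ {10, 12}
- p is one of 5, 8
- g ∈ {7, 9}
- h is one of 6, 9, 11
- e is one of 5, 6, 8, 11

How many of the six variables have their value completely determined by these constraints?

2

d has just one choice, so d = 7. Remove 7 from g.
g's domain is down to {9}, so g = 9. Eliminate 9 elsewhere: h.
Determined: d=7, g=9. The other variables each still have more than one consistent value. That makes 2.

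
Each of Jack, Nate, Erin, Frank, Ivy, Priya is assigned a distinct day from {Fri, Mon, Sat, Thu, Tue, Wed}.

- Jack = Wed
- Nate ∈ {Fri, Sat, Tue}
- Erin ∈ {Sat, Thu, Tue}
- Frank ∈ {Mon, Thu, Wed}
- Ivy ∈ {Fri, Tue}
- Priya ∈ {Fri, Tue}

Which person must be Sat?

Jack's domain is down to {Wed}, so Jack = Wed. Eliminate Wed elsewhere: Frank.
The 5 still-open variables together cover exactly {Fri, Mon, Sat, Thu, Tue} — 5 values for 5 variables — and Mon appears only in Frank's list, so Frank = Mon.
The 4 still-open variables together cover exactly {Fri, Sat, Thu, Tue} — 4 values for 4 variables — and Thu appears only in Erin's list, so Erin = Thu.
Among the 3 still-open variables, Sat fits only Nate (and all 3 values in {Fri, Sat, Tue} must be used), so Nate = Sat.

Nate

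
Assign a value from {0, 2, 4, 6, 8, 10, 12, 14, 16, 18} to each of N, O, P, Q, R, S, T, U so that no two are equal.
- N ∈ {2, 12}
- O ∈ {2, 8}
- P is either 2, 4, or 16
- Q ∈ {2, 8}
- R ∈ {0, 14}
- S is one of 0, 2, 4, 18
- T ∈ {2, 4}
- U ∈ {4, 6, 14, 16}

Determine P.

16

The 2 variables O and Q are confined to {2, 8}, which locks those values in; drop them from N, P, S, T.
N has just one choice, so N = 12.
T's domain is down to {4}, so T = 4. Eliminate 4 elsewhere: P, S, U.
So P = 16.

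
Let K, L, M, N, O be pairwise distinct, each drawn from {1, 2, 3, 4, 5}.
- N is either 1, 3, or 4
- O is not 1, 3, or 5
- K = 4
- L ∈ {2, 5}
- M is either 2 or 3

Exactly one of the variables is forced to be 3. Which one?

M

K's domain is down to {4}, so K = 4. So N, O can't be 4.
That leaves O = 2. Eliminate 2 elsewhere: L, M.
So 3 goes to M.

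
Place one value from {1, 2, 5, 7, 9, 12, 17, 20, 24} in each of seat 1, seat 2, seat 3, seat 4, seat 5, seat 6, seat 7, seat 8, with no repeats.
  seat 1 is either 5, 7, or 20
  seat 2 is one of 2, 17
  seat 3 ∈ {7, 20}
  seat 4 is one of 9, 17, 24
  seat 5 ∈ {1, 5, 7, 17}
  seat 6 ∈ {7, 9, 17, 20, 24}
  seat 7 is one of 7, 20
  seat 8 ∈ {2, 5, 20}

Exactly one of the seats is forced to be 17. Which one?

seat 2

The 8 variables together cover exactly {1, 2, 5, 7, 9, 17, 20, 24} — 8 values for 8 variables — and 1 appears only in seat 5's list, so seat 5 = 1.
seat 3 and seat 7 share exactly the 2 values {7, 20}; by pigeonhole those values go to them, so strike 7, 20 from seat 1, seat 6, seat 8.
seat 1's domain is down to {5}, so seat 1 = 5. Eliminate 5 elsewhere: seat 8.
seat 8's domain is down to {2}, so seat 8 = 2. So seat 2 can't be 2.
So 17 goes to seat 2.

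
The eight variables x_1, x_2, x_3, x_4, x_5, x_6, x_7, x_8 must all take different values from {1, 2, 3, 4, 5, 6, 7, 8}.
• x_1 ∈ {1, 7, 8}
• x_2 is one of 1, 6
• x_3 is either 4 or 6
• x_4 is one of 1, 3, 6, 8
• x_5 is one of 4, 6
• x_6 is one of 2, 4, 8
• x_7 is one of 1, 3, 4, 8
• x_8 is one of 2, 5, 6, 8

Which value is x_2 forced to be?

1

The 8 variables draw from only 8 values {1, 2, 3, 4, 5, 6, 7, 8}, so each is used; only x_8 can be 5, hence x_8 = 5.
The 7 still-open variables together cover exactly {1, 2, 3, 4, 6, 7, 8} — 7 values for 7 variables — and 2 appears only in x_6's list, so x_6 = 2.
Among the 6 still-open variables, 7 fits only x_1 (and all 6 values in {1, 3, 4, 6, 7, 8} must be used), so x_1 = 7.
x_3 and x_5 share exactly the 2 values {4, 6}; by pigeonhole those values go to them, so strike 4, 6 from x_2, x_4, x_7.
So x_2 = 1.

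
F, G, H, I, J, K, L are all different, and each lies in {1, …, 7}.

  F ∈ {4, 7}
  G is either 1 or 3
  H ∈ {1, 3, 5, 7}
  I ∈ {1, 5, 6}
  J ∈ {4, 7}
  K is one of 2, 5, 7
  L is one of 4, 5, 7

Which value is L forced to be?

5

Among the 7 variables, 2 fits only K (and all 7 values in {1, 2, 3, 4, 5, 6, 7} must be used), so K = 2.
The 6 still-open variables draw from only 6 values {1, 3, 4, 5, 6, 7}, so each is used; only I can be 6, hence I = 6.
F and J share exactly the 2 values {4, 7}; by pigeonhole those values go to them, so strike 4, 7 from H, L.
So L = 5.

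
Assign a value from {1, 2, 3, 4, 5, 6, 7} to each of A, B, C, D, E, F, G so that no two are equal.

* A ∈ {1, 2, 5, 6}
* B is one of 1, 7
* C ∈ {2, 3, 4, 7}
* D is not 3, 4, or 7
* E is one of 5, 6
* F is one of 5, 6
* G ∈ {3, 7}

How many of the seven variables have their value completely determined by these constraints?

3

The 7 variables together cover exactly {1, 2, 3, 4, 5, 6, 7} — 7 values for 7 variables — and 4 appears only in C's list, so C = 4.
The 6 still-open variables together cover exactly {1, 2, 3, 5, 6, 7} — 6 values for 6 variables — and 3 appears only in G's list, so G = 3.
Among the 5 still-open variables, 7 fits only B (and all 5 values in {1, 2, 5, 6, 7} must be used), so B = 7.
The 2 variables E and F are confined to {5, 6}, which locks those values in; drop them from A, D.
Determined: B=7, C=4, G=3. The other variables each still have more than one consistent value. That makes 3.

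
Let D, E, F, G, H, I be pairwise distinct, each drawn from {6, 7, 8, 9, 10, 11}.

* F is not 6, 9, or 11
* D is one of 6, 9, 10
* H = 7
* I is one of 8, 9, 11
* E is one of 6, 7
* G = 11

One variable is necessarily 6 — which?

E

G's domain is down to {11}, so G = 11. Strike 11 from I.
H's domain is down to {7}, so H = 7. Remove 7 from E, F.
So 6 goes to E.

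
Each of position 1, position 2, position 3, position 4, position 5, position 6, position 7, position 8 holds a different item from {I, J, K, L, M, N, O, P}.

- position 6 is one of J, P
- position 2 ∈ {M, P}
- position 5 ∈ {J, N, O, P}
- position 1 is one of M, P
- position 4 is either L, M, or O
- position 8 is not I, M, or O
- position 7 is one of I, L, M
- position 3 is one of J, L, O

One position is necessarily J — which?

The 8 variables draw from only 8 values {I, J, K, L, M, N, O, P}, so each is used; only position 7 can be I, hence position 7 = I.
The 7 still-open variables together cover exactly {J, K, L, M, N, O, P} — 7 values for 7 variables — and K appears only in position 8's list, so position 8 = K.
The 6 still-open variables draw from only 6 values {J, L, M, N, O, P}, so each is used; only position 5 can be N, hence position 5 = N.
position 1 and position 2 between them cover only {M, P} — a naked pair. Remove those values from position 4, position 6.
So J goes to position 6.

position 6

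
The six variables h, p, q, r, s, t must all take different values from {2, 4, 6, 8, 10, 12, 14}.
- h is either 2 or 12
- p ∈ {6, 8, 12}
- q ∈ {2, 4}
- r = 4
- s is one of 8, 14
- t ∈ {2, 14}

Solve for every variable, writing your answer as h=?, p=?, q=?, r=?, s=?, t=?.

h=12, p=6, q=2, r=4, s=8, t=14

r's domain is down to {4}, so r = 4. Remove 4 from q.
That leaves q = 2. Remove 2 from h, t.
t's domain is down to {14}, so t = 14. Strike 14 from s.
h must be 12 (only option left). Strike 12 from p.
That leaves s = 8. Strike 8 from p.
p's domain is down to {6}, so p = 6.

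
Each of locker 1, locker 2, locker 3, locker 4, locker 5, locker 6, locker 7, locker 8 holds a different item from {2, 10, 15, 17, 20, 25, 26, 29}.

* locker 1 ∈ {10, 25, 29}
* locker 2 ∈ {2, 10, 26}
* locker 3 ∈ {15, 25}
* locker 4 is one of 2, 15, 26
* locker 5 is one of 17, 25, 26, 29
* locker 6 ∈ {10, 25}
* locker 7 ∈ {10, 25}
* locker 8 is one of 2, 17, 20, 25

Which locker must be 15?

locker 3

The 8 variables together cover exactly {2, 10, 15, 17, 20, 25, 26, 29} — 8 values for 8 variables — and 20 appears only in locker 8's list, so locker 8 = 20.
Among the 7 still-open variables, 17 fits only locker 5 (and all 7 values in {2, 10, 15, 17, 25, 26, 29} must be used), so locker 5 = 17.
Among the 6 still-open variables, 29 fits only locker 1 (and all 6 values in {2, 10, 15, 25, 26, 29} must be used), so locker 1 = 29.
The 2 variables locker 6 and locker 7 are confined to {10, 25}, which locks those values in; drop them from locker 2, locker 3.
So 15 goes to locker 3.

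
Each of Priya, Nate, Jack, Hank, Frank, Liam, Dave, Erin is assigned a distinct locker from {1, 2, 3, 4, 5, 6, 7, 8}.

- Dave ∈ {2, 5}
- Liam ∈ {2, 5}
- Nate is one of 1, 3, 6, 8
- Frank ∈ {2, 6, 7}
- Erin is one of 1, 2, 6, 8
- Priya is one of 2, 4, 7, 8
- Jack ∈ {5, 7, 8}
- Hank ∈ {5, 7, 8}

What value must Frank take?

6

Among the 8 variables, 3 fits only Nate (and all 8 values in {1, 2, 3, 4, 5, 6, 7, 8} must be used), so Nate = 3.
The 7 still-open variables draw from only 7 values {1, 2, 4, 5, 6, 7, 8}, so each is used; only Erin can be 1, hence Erin = 1.
The 6 still-open variables together cover exactly {2, 4, 5, 6, 7, 8} — 6 values for 6 variables — and 4 appears only in Priya's list, so Priya = 4.
The 5 still-open variables draw from only 5 values {2, 5, 6, 7, 8}, so each is used; only Frank can be 6, hence Frank = 6.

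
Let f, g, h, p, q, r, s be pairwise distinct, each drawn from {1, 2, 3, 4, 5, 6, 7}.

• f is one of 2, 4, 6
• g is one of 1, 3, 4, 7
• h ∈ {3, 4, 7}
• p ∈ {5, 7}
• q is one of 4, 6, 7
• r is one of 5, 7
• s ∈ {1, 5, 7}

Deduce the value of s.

The 7 variables draw from only 7 values {1, 2, 3, 4, 5, 6, 7}, so each is used; only f can be 2, hence f = 2.
The 6 still-open variables together cover exactly {1, 3, 4, 5, 6, 7} — 6 values for 6 variables — and 6 appears only in q's list, so q = 6.
The 2 variables p and r are confined to {5, 7}, which locks those values in; drop them from g, h, s.
So s = 1.

1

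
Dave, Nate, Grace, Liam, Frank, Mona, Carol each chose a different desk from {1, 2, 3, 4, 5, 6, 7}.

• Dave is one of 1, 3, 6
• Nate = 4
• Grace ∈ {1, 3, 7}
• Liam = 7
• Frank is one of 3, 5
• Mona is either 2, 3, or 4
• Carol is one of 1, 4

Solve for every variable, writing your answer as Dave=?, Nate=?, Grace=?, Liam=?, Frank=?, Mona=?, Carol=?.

Dave=6, Nate=4, Grace=3, Liam=7, Frank=5, Mona=2, Carol=1

Nate must be 4 (only option left). Remove 4 from Mona, Carol.
Liam's domain is down to {7}, so Liam = 7. So Grace can't be 7.
Carol's domain is down to {1}, so Carol = 1. Eliminate 1 elsewhere: Dave, Grace.
Grace must be 3 (only option left). Eliminate 3 elsewhere: Dave, Frank, Mona.
Frank has just one choice, so Frank = 5.
That leaves Mona = 2.
Dave's domain is down to {6}, so Dave = 6.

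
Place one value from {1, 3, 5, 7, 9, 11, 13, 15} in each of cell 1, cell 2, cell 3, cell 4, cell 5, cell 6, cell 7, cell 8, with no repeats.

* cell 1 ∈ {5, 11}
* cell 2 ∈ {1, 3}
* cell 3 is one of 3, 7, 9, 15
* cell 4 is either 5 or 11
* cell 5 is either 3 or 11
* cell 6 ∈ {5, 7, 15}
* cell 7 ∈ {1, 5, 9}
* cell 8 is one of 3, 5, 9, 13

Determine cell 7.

9

Among the 8 variables, 13 fits only cell 8 (and all 8 values in {1, 3, 5, 7, 9, 11, 13, 15} must be used), so cell 8 = 13.
cell 1 and cell 4 share exactly the 2 values {5, 11}; by pigeonhole those values go to them, so strike 5, 11 from cell 5, cell 6, cell 7.
cell 5's domain is down to {3}, so cell 5 = 3. Strike 3 from cell 2, cell 3.
cell 2 must be 1 (only option left). Eliminate 1 elsewhere: cell 7.
So cell 7 = 9.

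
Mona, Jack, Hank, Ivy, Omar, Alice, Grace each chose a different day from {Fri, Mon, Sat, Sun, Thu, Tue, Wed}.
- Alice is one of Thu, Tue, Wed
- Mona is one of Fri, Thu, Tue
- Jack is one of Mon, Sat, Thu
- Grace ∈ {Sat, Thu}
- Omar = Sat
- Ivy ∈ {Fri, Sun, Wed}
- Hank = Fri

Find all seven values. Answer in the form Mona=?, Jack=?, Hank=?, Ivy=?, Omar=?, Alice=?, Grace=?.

Mona=Tue, Jack=Mon, Hank=Fri, Ivy=Sun, Omar=Sat, Alice=Wed, Grace=Thu

Hank must be Fri (only option left). Eliminate Fri elsewhere: Mona, Ivy.
Omar has just one choice, so Omar = Sat. Remove Sat from Jack, Grace.
That leaves Grace = Thu. Remove Thu from Mona, Jack, Alice.
Mona has just one choice, so Mona = Tue. Eliminate Tue elsewhere: Alice.
Jack has just one choice, so Jack = Mon.
That leaves Alice = Wed. So Ivy can't be Wed.
That leaves Ivy = Sun.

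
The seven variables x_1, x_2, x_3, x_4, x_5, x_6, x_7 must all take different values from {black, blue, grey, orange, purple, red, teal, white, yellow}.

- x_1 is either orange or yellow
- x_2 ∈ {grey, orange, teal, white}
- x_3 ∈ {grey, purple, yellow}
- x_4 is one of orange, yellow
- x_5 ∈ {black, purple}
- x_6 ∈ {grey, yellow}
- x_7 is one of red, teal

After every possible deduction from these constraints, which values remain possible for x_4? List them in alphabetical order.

x_1 and x_4 share exactly the 2 values {orange, yellow}; by pigeonhole those values go to them, so strike orange, yellow from x_2, x_3, x_6.
x_6 must be grey (only option left). Eliminate grey elsewhere: x_2, x_3.
x_3 must be purple (only option left). Eliminate purple elsewhere: x_5.
x_5 has just one choice, so x_5 = black.
No further eliminations apply; x_4 can still be any of orange, yellow.

orange, yellow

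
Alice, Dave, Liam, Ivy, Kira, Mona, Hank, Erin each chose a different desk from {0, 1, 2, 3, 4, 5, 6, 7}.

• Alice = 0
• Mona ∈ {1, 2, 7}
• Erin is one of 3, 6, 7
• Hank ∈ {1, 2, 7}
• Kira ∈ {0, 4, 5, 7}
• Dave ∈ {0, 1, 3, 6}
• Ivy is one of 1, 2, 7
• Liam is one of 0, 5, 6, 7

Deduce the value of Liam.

5

Alice's domain is down to {0}, so Alice = 0. So Dave, Liam, Kira can't be 0.
The 7 still-open variables draw from only 7 values {1, 2, 3, 4, 5, 6, 7}, so each is used; only Kira can be 4, hence Kira = 4.
The 6 still-open variables draw from only 6 values {1, 2, 3, 5, 6, 7}, so each is used; only Liam can be 5, hence Liam = 5.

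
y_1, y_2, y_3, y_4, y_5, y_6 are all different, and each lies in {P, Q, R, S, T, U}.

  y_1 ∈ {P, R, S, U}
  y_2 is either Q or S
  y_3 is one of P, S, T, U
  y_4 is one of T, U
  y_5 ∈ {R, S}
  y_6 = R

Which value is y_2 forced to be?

Q

y_6 must be R (only option left). Eliminate R elsewhere: y_1, y_5.
That leaves y_5 = S. Remove S from y_1, y_2, y_3.
So y_2 = Q.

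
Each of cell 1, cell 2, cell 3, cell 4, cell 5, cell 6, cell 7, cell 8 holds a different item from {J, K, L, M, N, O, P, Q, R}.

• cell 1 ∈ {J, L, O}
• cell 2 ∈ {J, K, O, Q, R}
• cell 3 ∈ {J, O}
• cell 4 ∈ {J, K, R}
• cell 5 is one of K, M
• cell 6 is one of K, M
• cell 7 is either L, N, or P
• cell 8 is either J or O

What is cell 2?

cell 3 and cell 8 between them cover only {J, O} — a naked pair. Remove those values from cell 1, cell 2, cell 4.
cell 1's domain is down to {L}, so cell 1 = L. Remove L from cell 7.
cell 5 and cell 6 share exactly the 2 values {K, M}; by pigeonhole those values go to them, so strike K, M from cell 2, cell 4.
That leaves cell 4 = R. Eliminate R elsewhere: cell 2.
So cell 2 = Q.

Q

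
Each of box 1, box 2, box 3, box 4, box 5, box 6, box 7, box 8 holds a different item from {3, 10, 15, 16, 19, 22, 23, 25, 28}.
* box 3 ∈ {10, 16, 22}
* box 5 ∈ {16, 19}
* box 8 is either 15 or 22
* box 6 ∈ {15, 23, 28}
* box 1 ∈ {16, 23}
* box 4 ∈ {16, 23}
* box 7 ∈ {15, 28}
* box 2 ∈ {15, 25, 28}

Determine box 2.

25

Among the 8 variables, 10 fits only box 3 (and all 8 values in {10, 15, 16, 19, 22, 23, 25, 28} must be used), so box 3 = 10.
The 7 still-open variables draw from only 7 values {15, 16, 19, 22, 23, 25, 28}, so each is used; only box 5 can be 19, hence box 5 = 19.
The 6 still-open variables together cover exactly {15, 16, 22, 23, 25, 28} — 6 values for 6 variables — and 22 appears only in box 8's list, so box 8 = 22.
The 5 still-open variables together cover exactly {15, 16, 23, 25, 28} — 5 values for 5 variables — and 25 appears only in box 2's list, so box 2 = 25.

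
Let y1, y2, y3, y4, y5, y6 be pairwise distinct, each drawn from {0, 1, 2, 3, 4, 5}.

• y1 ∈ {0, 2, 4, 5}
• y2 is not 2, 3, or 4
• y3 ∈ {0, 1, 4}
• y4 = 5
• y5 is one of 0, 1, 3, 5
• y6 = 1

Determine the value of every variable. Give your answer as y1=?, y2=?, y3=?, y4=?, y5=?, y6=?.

y1=2, y2=0, y3=4, y4=5, y5=3, y6=1

y4 must be 5 (only option left). Remove 5 from y1, y2, y5.
That leaves y6 = 1. So y2, y3, y5 can't be 1.
y2's domain is down to {0}, so y2 = 0. Strike 0 from y1, y3, y5.
y3's domain is down to {4}, so y3 = 4. Remove 4 from y1.
y5 must be 3 (only option left).
That leaves y1 = 2.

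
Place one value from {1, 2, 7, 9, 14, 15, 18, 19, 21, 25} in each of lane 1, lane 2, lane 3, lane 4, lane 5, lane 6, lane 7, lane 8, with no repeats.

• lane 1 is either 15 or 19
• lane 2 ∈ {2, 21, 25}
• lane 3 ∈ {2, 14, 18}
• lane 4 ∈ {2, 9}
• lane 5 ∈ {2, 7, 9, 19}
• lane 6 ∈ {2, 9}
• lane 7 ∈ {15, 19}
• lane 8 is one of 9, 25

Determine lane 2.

21

lane 1 and lane 7 between them cover only {15, 19} — a naked pair. Remove those values from lane 5.
lane 4 and lane 6 between them cover only {2, 9} — a naked pair. Remove those values from lane 2, lane 3, lane 5, lane 8.
lane 5 has just one choice, so lane 5 = 7.
lane 8 has just one choice, so lane 8 = 25. So lane 2 can't be 25.
So lane 2 = 21.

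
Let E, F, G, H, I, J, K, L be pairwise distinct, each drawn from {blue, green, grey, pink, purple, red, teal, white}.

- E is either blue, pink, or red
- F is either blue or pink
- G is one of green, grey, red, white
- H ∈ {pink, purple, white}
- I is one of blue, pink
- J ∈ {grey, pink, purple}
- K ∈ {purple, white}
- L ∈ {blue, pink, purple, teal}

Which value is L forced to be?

Among the 8 variables, green fits only G (and all 8 values in {blue, green, grey, pink, purple, red, teal, white} must be used), so G = green.
Among the 7 still-open variables, grey fits only J (and all 7 values in {blue, grey, pink, purple, red, teal, white} must be used), so J = grey.
The 6 still-open variables together cover exactly {blue, pink, purple, red, teal, white} — 6 values for 6 variables — and red appears only in E's list, so E = red.
The 5 still-open variables draw from only 5 values {blue, pink, purple, teal, white}, so each is used; only L can be teal, hence L = teal.

teal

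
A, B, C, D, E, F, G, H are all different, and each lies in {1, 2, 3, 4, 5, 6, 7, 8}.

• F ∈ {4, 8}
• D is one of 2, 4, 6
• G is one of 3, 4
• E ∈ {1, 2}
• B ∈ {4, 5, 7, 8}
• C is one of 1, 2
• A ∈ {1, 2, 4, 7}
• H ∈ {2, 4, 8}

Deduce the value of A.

7

The 8 variables together cover exactly {1, 2, 3, 4, 5, 6, 7, 8} — 8 values for 8 variables — and 3 appears only in G's list, so G = 3.
Among the 7 still-open variables, 5 fits only B (and all 7 values in {1, 2, 4, 5, 6, 7, 8} must be used), so B = 5.
The 6 still-open variables together cover exactly {1, 2, 4, 6, 7, 8} — 6 values for 6 variables — and 6 appears only in D's list, so D = 6.
Among the 5 still-open variables, 7 fits only A (and all 5 values in {1, 2, 4, 7, 8} must be used), so A = 7.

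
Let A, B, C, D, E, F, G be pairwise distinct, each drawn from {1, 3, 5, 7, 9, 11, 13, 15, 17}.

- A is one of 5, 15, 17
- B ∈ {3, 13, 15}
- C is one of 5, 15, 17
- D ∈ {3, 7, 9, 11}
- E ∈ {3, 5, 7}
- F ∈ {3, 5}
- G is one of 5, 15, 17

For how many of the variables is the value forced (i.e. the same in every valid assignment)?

3

A, C, G between them cover only {5, 15, 17} — a naked triple. Remove those values from B, E, F.
F's domain is down to {3}, so F = 3. Eliminate 3 elsewhere: B, D, E.
B must be 13 (only option left).
E must be 7 (only option left). Strike 7 from D.
Determined: B=13, E=7, F=3. The other variables each still have more than one consistent value. That makes 3.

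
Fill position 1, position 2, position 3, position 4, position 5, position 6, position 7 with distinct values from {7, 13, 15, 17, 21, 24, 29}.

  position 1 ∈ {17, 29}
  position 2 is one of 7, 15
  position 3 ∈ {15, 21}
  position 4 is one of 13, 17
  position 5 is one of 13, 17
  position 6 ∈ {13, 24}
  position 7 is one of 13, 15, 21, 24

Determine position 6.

24

Among the 7 variables, 7 fits only position 2 (and all 7 values in {7, 13, 15, 17, 21, 24, 29} must be used), so position 2 = 7.
The 6 still-open variables draw from only 6 values {13, 15, 17, 21, 24, 29}, so each is used; only position 1 can be 29, hence position 1 = 29.
The 2 variables position 4 and position 5 are confined to {13, 17}, which locks those values in; drop them from position 6, position 7.
So position 6 = 24.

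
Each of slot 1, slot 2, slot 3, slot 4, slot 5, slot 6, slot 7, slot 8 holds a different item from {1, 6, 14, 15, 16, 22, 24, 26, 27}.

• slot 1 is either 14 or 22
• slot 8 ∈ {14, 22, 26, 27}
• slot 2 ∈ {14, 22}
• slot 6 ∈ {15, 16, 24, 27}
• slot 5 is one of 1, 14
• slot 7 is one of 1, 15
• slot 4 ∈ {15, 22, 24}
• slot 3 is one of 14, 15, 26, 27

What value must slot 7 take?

15

The 8 variables together cover exactly {1, 14, 15, 16, 22, 24, 26, 27} — 8 values for 8 variables — and 16 appears only in slot 6's list, so slot 6 = 16.
Among the 7 still-open variables, 24 fits only slot 4 (and all 7 values in {1, 14, 15, 22, 24, 26, 27} must be used), so slot 4 = 24.
slot 1 and slot 2 between them cover only {14, 22} — a naked pair. Remove those values from slot 3, slot 5, slot 8.
slot 5 must be 1 (only option left). Strike 1 from slot 7.
So slot 7 = 15.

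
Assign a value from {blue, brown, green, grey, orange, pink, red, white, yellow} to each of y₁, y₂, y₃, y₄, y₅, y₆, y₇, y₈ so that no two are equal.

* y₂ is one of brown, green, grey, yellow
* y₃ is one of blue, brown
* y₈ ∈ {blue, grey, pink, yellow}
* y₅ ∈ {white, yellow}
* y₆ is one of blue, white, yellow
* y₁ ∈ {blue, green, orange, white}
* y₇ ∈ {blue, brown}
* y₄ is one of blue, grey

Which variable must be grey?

y₄

The 8 variables draw from only 8 values {blue, brown, green, grey, orange, pink, white, yellow}, so each is used; only y₁ can be orange, hence y₁ = orange.
The 7 still-open variables together cover exactly {blue, brown, green, grey, pink, white, yellow} — 7 values for 7 variables — and green appears only in y₂'s list, so y₂ = green.
Among the 6 still-open variables, pink fits only y₈ (and all 6 values in {blue, brown, grey, pink, white, yellow} must be used), so y₈ = pink.
The 5 still-open variables draw from only 5 values {blue, brown, grey, white, yellow}, so each is used; only y₄ can be grey, hence y₄ = grey.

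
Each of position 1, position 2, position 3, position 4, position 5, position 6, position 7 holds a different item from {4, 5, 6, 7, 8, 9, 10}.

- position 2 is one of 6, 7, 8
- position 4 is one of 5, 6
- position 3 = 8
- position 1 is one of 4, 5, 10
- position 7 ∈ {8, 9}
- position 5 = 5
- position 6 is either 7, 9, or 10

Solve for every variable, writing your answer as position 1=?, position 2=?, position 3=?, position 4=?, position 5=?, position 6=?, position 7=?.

position 3 must be 8 (only option left). Eliminate 8 elsewhere: position 2, position 7.
position 5's domain is down to {5}, so position 5 = 5. Eliminate 5 elsewhere: position 1, position 4.
position 7 must be 9 (only option left). Strike 9 from position 6.
That leaves position 4 = 6. So position 2 can't be 6.
position 2 must be 7 (only option left). So position 6 can't be 7.
position 6 has just one choice, so position 6 = 10. Remove 10 from position 1.
position 1's domain is down to {4}, so position 1 = 4.

position 1=4, position 2=7, position 3=8, position 4=6, position 5=5, position 6=10, position 7=9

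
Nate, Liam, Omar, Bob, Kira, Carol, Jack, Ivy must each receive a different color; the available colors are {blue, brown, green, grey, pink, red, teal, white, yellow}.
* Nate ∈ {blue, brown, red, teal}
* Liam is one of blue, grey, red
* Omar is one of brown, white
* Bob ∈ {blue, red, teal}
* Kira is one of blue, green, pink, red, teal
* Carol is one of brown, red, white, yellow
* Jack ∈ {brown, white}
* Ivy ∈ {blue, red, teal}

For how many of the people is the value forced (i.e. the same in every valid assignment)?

2

Omar and Jack between them cover only {brown, white} — a naked pair. Remove those values from Nate, Carol.
Nate, Bob, Ivy share exactly the 3 values {blue, red, teal}; by pigeonhole those values go to them, so strike blue, red, teal from Liam, Kira, Carol.
Liam's domain is down to {grey}, so Liam = grey.
That leaves Carol = yellow.
Determined: Liam=grey, Carol=yellow. The other people each still have more than one consistent value. That makes 2.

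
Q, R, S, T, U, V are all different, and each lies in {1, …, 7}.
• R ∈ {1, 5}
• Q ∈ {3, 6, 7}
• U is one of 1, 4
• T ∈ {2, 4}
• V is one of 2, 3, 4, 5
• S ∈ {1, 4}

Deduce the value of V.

S and U between them cover only {1, 4} — a naked pair. Remove those values from R, T, V.
R's domain is down to {5}, so R = 5. Strike 5 from V.
That leaves T = 2. So V can't be 2.
So V = 3.

3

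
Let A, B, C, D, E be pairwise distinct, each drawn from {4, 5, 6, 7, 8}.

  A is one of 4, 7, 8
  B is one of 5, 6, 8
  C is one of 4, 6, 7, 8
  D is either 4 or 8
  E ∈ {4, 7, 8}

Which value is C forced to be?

6

The 5 variables together cover exactly {4, 5, 6, 7, 8} — 5 values for 5 variables — and 5 appears only in B's list, so B = 5.
The 4 still-open variables together cover exactly {4, 6, 7, 8} — 4 values for 4 variables — and 6 appears only in C's list, so C = 6.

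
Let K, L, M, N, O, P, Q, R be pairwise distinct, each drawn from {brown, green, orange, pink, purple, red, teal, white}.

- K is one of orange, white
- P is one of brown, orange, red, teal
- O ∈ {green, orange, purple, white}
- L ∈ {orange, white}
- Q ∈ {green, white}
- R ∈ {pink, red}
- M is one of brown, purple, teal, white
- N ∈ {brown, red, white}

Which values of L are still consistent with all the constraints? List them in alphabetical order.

orange, white

Among the 8 variables, pink fits only R (and all 8 values in {brown, green, orange, pink, purple, red, teal, white} must be used), so R = pink.
K and L share exactly the 2 values {orange, white}; by pigeonhole those values go to them, so strike orange, white from M, N, O, P, Q.
Q must be green (only option left). Strike green from O.
That leaves O = purple. Remove purple from M.
No further eliminations apply; L can still be any of orange, white.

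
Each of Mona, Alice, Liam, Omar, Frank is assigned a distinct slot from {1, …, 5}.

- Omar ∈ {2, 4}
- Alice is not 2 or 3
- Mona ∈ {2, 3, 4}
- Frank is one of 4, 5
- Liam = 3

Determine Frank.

Liam must be 3 (only option left). Eliminate 3 elsewhere: Mona.
The 4 still-open variables draw from only 4 values {1, 2, 4, 5}, so each is used; only Alice can be 1, hence Alice = 1.
The 3 still-open variables draw from only 3 values {2, 4, 5}, so each is used; only Frank can be 5, hence Frank = 5.

5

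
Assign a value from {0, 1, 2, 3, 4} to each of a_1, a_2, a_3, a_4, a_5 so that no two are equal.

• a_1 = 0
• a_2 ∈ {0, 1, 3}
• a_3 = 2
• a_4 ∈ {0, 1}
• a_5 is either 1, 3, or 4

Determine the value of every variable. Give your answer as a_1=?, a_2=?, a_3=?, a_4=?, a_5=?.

a_1 has just one choice, so a_1 = 0. So a_2, a_4 can't be 0.
That leaves a_3 = 2.
a_4's domain is down to {1}, so a_4 = 1. So a_2, a_5 can't be 1.
That leaves a_2 = 3. Strike 3 from a_5.
That leaves a_5 = 4.

a_1=0, a_2=3, a_3=2, a_4=1, a_5=4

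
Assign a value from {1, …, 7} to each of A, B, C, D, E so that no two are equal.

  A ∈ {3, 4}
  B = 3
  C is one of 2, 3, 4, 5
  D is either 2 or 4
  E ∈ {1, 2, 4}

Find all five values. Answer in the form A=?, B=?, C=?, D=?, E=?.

B has just one choice, so B = 3. So A, C can't be 3.
A must be 4 (only option left). Strike 4 from C, D, E.
D's domain is down to {2}, so D = 2. Remove 2 from C, E.
E has just one choice, so E = 1.
C's domain is down to {5}, so C = 5.

A=4, B=3, C=5, D=2, E=1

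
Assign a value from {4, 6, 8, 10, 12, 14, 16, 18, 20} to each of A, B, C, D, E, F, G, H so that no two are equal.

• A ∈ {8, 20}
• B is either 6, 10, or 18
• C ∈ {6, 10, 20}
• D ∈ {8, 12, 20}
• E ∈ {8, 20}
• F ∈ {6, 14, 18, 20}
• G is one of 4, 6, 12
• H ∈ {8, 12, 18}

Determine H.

18

The 8 variables draw from only 8 values {4, 6, 8, 10, 12, 14, 18, 20}, so each is used; only G can be 4, hence G = 4.
The 7 still-open variables together cover exactly {6, 8, 10, 12, 14, 18, 20} — 7 values for 7 variables — and 14 appears only in F's list, so F = 14.
A and E between them cover only {8, 20} — a naked pair. Remove those values from C, D, H.
D must be 12 (only option left). So H can't be 12.
So H = 18.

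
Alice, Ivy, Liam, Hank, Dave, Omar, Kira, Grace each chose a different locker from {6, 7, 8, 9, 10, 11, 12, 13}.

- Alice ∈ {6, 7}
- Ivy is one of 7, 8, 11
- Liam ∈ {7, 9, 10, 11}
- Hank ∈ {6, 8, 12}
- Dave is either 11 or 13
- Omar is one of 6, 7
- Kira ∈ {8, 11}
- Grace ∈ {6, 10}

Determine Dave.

The 8 variables together cover exactly {6, 7, 8, 9, 10, 11, 12, 13} — 8 values for 8 variables — and 9 appears only in Liam's list, so Liam = 9.
Among the 7 still-open variables, 10 fits only Grace (and all 7 values in {6, 7, 8, 10, 11, 12, 13} must be used), so Grace = 10.
The 6 still-open variables together cover exactly {6, 7, 8, 11, 12, 13} — 6 values for 6 variables — and 12 appears only in Hank's list, so Hank = 12.
The 5 still-open variables draw from only 5 values {6, 7, 8, 11, 13}, so each is used; only Dave can be 13, hence Dave = 13.

13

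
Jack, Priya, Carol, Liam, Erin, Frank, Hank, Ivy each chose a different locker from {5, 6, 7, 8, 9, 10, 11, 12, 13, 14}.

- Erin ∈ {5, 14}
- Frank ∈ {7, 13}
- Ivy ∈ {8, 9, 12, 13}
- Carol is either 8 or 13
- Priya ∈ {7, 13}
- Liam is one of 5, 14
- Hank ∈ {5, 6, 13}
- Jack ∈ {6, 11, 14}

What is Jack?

11

Priya and Frank share exactly the 2 values {7, 13}; by pigeonhole those values go to them, so strike 7, 13 from Carol, Hank, Ivy.
Carol must be 8 (only option left). Strike 8 from Ivy.
Liam and Erin between them cover only {5, 14} — a naked pair. Remove those values from Jack, Hank.
Hank's domain is down to {6}, so Hank = 6. Remove 6 from Jack.
So Jack = 11.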